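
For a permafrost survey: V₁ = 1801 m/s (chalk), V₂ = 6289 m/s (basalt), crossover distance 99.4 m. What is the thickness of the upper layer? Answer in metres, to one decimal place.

h = (x_cross/2)·√((V₂−V₁)/(V₂+V₁)).
(V₂−V₁)/(V₂+V₁) = (6289−1801)/(6289+1801) = 0.5548; √ = 0.7448.
h = (99.4/2)·0.7448 = 37.02 m.

37.0 m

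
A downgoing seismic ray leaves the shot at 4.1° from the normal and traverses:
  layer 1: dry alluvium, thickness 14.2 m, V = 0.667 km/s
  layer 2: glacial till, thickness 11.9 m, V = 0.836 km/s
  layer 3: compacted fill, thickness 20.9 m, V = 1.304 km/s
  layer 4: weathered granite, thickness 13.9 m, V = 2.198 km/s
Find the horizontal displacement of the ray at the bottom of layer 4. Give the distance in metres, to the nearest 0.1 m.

Apply Snell's law at each interface; in layer i the horizontal offset is hᵢ·tan θᵢ.
Layer 1: θ = 4.10°; offset = 14.2·tan 4.10° = 1.018 m.
Layer 2: sin θ = 0.836·sin 4.1°/0.667 = 0.0896, θ = 5.14°; offset = 11.9·tan 5.14° = 1.071 m.
Layer 3: sin θ = 1.304·sin 4.1°/0.667 = 0.1398, θ = 8.04°; offset = 20.9·tan 8.04° = 2.950 m.
Layer 4: sin θ = 2.198·sin 4.1°/0.667 = 0.2356, θ = 13.63°; offset = 13.9·tan 13.63° = 3.370 m.
Σ offsets = 8.409 m.

8.4 m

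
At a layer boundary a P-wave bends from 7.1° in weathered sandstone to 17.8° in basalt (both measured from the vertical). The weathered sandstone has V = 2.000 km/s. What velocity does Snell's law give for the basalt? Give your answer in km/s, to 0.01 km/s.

Snell's law: sin 7.1°/V₁ = sin 17.8°/V₂.
V₂ = V₁·sin 17.8°/sin 7.1° = 2.000 × 2.4732 = 4.95 km/s.

4.95 km/s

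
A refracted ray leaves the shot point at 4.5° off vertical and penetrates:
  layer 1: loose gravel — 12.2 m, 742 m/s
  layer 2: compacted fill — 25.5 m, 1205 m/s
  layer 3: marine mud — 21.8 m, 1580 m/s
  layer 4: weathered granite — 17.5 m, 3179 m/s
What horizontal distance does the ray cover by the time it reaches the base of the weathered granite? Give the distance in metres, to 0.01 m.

14.18 m

Apply Snell's law at each interface; in layer i the horizontal offset is hᵢ·tan θᵢ.
Layer 1: θ = 4.50°; offset = 12.2·tan 4.50° = 0.9602 m.
Layer 2: sin θ = 1205·sin 4.5°/742 = 0.1274, θ = 7.32°; offset = 25.5·tan 7.32° = 3.2758 m.
Layer 3: sin θ = 1580·sin 4.5°/742 = 0.1671, θ = 9.62°; offset = 21.8·tan 9.62° = 3.6940 m.
Layer 4: sin θ = 3179·sin 4.5°/742 = 0.3361, θ = 19.64°; offset = 17.5·tan 19.64° = 6.2460 m.
Summing the layer offsets gives 14.1761 m.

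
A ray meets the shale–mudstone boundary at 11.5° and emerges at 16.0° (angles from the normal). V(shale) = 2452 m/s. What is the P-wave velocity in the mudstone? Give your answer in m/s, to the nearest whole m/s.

sin 11.5° = 0.1994; sin 16.0° = 0.2756.
V₂ = V₁·(sin θ₂/sin θ₁) = 2452·(0.2756/0.1994) = 3390.03 m/s.

3390 m/s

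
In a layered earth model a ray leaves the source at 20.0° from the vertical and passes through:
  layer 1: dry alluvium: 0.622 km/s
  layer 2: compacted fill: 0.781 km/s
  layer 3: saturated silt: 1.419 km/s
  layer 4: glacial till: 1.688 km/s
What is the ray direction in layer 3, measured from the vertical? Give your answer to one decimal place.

Snell's law across each interface conserves sin θ / V, so sin θ_3 = V_3·sin θ₁/V₁.
sin θ_3 = 1.419 × sin 20.0° / 0.622 = 0.7803.
θ_3 = arcsin 0.7803 = 51.29°.

51.3°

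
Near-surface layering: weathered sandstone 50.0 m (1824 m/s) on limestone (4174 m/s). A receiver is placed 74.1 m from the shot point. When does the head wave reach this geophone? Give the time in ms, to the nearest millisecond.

θ_c = arcsin(V₁/V₂) = arcsin(1824/4174) = 25.91°, cos θ_c = 0.8995.
Intercept time tᵢ = 2h cos θ_c / V₁ = 2·50.0·0.8995/1824 = 0.04931 s.
t = x/V₂ + tᵢ = 74.1/4174 + 0.04931 = 0.06707 s.

67 ms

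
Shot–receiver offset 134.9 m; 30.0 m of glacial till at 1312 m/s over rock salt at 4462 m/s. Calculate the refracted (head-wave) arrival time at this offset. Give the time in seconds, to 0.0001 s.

0.0739 s

θ_c = arcsin(V₁/V₂) = arcsin(1312/4462) = 17.10°, cos θ_c = 0.9558.
Intercept time tᵢ = 2h cos θ_c / V₁ = 2·30.0·0.9558/1312 = 0.04371 s.
t = x/V₂ + tᵢ = 134.9/4462 + 0.04371 = 0.07394 s.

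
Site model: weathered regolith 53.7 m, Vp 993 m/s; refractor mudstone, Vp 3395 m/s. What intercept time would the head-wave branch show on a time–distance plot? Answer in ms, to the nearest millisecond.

θ_c = arcsin(V₁/V₂) = arcsin(993/3395) = 17.01°; cos θ_c = 0.9563.
tᵢ = 2h·cos θ_c / V₁ = 2·53.7·0.9563 / 993 = 0.10343 s.

103 ms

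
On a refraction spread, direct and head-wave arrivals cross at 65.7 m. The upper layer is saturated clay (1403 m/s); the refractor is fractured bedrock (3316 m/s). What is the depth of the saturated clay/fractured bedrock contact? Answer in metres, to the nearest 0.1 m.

x_cross = 2h·√((V₂+V₁)/(V₂−V₁)) → h = x_cross / (2·√((V₂+V₁)/(V₂−V₁))).
√((V₂+V₁)/(V₂−V₁)) = √((3316+1403)/(3316−1403)) = 1.5706.
h = 65.7 / (2·1.5706) = 20.92 m.

20.9 m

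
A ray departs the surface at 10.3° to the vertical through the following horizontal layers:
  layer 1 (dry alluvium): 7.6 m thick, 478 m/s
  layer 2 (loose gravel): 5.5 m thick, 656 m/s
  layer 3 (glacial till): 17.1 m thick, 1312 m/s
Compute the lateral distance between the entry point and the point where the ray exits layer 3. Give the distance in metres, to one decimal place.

p = sin θ₁/V₁ = sin 10.3°/478 = 3.7406e-04 s/m is conserved through the stack.
Layer 1: θ = 10.30°; offset = 7.6·tan 10.30° = 1.381 m.
Layer 2: sin θ = p·656 = 0.2454 → θ = 14.20°; offset = 5.5·tan 14.20° = 1.392 m.
Layer 3: sin θ = p·1312 = 0.4908 → θ = 29.39°; offset = 17.1·tan 29.39° = 9.632 m.
Summing the layer offsets gives 12.405 m.

12.4 m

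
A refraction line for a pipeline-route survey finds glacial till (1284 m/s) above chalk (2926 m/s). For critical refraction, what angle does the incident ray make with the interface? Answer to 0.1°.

Critical incidence: sin θ_c = V₁/V₂ = 1284/2926 = 0.4388.
θ_c = arcsin 0.4388 = 26.03°.
Measured from the interface: 90° − 26.03° = 63.97°.

64.0°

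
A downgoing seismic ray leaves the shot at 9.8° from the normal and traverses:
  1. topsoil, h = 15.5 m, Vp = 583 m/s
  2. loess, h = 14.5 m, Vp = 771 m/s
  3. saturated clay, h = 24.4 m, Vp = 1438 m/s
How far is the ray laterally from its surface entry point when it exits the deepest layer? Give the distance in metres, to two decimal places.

Apply Snell's law at each interface; in layer i the horizontal offset is hᵢ·tan θᵢ.
Layer 1: θ = 9.80°; offset = 15.5·tan 9.80° = 2.6773 m.
Layer 2: sin θ = 771·sin 9.8°/583 = 0.2251, θ = 13.01°; offset = 14.5·tan 13.01° = 3.3499 m.
Layer 3: sin θ = 1438·sin 9.8°/583 = 0.4198, θ = 24.82°; offset = 24.4·tan 24.82° = 11.2867 m.
Summing the layer offsets gives 17.3139 m.

17.31 m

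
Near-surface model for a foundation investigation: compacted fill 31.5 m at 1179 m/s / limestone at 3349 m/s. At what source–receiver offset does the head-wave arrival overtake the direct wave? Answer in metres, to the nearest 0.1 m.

91.0 m

x_cross = 2h·√((V₂+V₁)/(V₂−V₁)).
(V₂+V₁)/(V₂−V₁) = (3349+1179)/(3349−1179) = 2.0866; √ = 1.4445.
x_cross = 2·31.5·1.4445 = 91.00 m.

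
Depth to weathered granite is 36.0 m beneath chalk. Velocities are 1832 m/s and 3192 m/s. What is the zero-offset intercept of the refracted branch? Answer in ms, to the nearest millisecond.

θ_c = arcsin(V₁/V₂) = arcsin(1832/3192) = 35.03°; cos θ_c = 0.8189.
tᵢ = 2h·cos θ_c / V₁ = 2·36.0·0.8189 / 1832 = 0.03218 s.

32 ms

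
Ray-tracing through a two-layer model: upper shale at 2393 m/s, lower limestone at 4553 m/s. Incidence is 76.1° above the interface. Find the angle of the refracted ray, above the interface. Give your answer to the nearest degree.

63°

Angle from the normal: 90° − 76.1° = 13.9°.
sin θ₁/V₁ = sin θ₂/V₂ ⇒ sin θ₂ = 4553·sin 13.9°/2393 = 4553·0.2402/2393 = 0.4571.
θ₂ = arcsin 0.4571 = 27.20° from the normal.
From the interface: 90° − 27.20° = 62.80°.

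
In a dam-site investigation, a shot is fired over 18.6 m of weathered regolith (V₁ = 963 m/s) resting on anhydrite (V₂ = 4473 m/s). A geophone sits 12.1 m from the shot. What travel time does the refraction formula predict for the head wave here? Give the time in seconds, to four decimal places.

θ_c = arcsin(V₁/V₂) = arcsin(963/4473) = 12.43°, cos θ_c = 0.9765.
Intercept time tᵢ = 2h cos θ_c / V₁ = 2·18.6·0.9765/963 = 0.03772 s.
t = x/V₂ + tᵢ = 12.1/4473 + 0.03772 = 0.04043 s.

0.0404 s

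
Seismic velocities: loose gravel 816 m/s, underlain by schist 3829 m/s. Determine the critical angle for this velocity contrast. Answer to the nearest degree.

Critical incidence: sin θ_c = V₁/V₂ = 816/3829 = 0.2131.
θ_c = arcsin 0.2131 = 12.30°.

12°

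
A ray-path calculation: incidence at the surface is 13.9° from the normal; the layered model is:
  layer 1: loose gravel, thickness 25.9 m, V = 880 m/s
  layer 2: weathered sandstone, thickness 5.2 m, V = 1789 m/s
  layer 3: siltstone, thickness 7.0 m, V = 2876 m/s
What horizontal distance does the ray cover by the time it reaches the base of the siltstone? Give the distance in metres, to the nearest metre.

18 m

Apply Snell's law at each interface; in layer i the horizontal offset is hᵢ·tan θᵢ.
Layer 1: θ = 13.90°; offset = 25.9·tan 13.90° = 6.410 m.
Layer 2: sin θ = 1789·sin 13.9°/880 = 0.4884, θ = 29.23°; offset = 5.2·tan 29.23° = 2.910 m.
Layer 3: sin θ = 2876·sin 13.9°/880 = 0.7851, θ = 51.73°; offset = 7.0·tan 51.73° = 8.873 m.
Σ offsets = 18.193 m.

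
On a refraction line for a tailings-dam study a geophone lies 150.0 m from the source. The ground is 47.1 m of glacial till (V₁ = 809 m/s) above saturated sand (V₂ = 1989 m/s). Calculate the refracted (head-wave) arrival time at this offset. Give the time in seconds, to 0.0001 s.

θ_c = arcsin(V₁/V₂) = arcsin(809/1989) = 24.00°, cos θ_c = 0.9135.
Intercept time tᵢ = 2h cos θ_c / V₁ = 2·47.1·0.9135/809 = 0.10637 s.
t = x/V₂ + tᵢ = 150.0/1989 + 0.10637 = 0.18179 s.

0.1818 s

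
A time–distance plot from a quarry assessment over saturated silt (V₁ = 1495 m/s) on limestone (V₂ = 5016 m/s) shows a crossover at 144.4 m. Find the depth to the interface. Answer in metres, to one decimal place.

h = (x_cross/2)·√((V₂−V₁)/(V₂+V₁)).
(V₂−V₁)/(V₂+V₁) = (5016−1495)/(5016+1495) = 0.5408; √ = 0.7354.
h = (144.4/2)·0.7354 = 53.09 m.

53.1 m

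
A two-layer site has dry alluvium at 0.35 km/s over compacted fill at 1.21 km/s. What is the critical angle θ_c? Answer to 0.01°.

16.81°

Critical incidence: sin θ_c = V₁/V₂ = 0.35/1.21 = 0.2893.
θ_c = arcsin 0.2893 = 16.81°.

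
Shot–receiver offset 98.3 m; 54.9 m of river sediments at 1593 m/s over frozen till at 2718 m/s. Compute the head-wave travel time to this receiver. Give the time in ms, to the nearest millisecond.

t = x/V₂ + 2h·√(V₂²−V₁²)/(V₁V₂).
√(V₂²−V₁²) = √(2718²−1593²) = 2202.2 m/s; delay term = 2·54.9·2202.2/(1593·2718) = 0.05585 s.
t = 98.3/2718 + 0.05585 = 0.09201 s.

92 ms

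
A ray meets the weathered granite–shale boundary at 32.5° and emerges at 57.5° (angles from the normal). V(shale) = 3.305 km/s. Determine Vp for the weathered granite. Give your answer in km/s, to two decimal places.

sin 32.5° = 0.5373; sin 57.5° = 0.8434.
V₁ = V₂·(sin θ₁/sin θ₂) = 3.305·(0.5373/0.8434) = 2.11 km/s.

2.11 km/s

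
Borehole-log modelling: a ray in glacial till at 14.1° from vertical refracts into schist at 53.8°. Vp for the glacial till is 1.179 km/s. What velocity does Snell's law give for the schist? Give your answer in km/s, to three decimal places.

3.905 km/s

sin 14.1° = 0.2436; sin 53.8° = 0.8070.
V₂ = V₁·(sin θ₂/sin θ₁) = 1.179·(0.8070/0.2436) = 3.905 km/s.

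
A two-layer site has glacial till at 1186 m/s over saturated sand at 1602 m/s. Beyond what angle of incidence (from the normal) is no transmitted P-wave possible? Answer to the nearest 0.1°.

47.8°

Critical incidence: sin θ_c = V₁/V₂ = 1186/1602 = 0.7403.
θ_c = arcsin 0.7403 = 47.76°.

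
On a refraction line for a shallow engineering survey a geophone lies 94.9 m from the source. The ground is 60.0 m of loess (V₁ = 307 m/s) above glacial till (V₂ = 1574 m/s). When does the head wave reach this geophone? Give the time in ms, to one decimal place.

443.7 ms

t = x/V₂ + 2h·√(V₂²−V₁²)/(V₁V₂).
√(V₂²−V₁²) = √(1574²−307²) = 1543.8 m/s; delay term = 2·60.0·1543.8/(307·1574) = 0.38337 s.
t = 94.9/1574 + 0.38337 = 0.44366 s.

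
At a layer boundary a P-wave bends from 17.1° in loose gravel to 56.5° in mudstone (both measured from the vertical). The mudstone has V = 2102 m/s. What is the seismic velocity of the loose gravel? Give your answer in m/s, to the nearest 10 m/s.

740 m/s

sin 17.1° = 0.2940; sin 56.5° = 0.8339.
V₁ = V₂·(sin θ₁/sin θ₂) = 2102·(0.2940/0.8339) = 741.20 m/s.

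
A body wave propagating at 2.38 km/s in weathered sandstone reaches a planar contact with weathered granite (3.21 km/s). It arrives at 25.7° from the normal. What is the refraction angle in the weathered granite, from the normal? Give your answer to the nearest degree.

36°

sin θ₁/V₁ = sin θ₂/V₂ ⇒ sin θ₂ = 3.21·sin 25.7°/2.38 = 3.21·0.4337/2.38 = 0.5849.
θ₂ = sin⁻¹(0.5849) = 35.80° (from vertical).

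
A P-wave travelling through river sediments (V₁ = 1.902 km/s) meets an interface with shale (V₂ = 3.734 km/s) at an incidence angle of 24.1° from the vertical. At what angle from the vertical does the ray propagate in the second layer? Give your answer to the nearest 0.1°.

Snell's law: sin θ₂ = (V₂/V₁)·sin θ₁ = (3.734/1.902)·sin 24.1° = 0.8016.
θ₂ = arcsin 0.8016 = 53.29° from the normal.

53.3°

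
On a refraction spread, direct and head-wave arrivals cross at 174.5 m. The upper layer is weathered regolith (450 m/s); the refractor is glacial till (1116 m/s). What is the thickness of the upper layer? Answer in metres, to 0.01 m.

56.90 m

h = (x_cross/2)·√((V₂−V₁)/(V₂+V₁)).
(V₂−V₁)/(V₂+V₁) = (1116−450)/(1116+450) = 0.4253; √ = 0.6521.
h = (174.5/2)·0.6521 = 56.90 m.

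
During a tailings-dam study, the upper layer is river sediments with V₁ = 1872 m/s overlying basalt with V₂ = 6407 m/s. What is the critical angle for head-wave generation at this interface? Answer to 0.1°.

Critical incidence: sin θ_c = V₁/V₂ = 1872/6407 = 0.2922.
θ_c = arcsin 0.2922 = 16.99°.

17.0°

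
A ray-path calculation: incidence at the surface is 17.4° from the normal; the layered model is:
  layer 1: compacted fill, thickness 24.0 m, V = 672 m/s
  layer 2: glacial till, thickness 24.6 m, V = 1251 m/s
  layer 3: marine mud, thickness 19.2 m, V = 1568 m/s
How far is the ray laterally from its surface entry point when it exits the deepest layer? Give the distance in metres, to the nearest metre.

43 m

Apply Snell's law at each interface; in layer i the horizontal offset is hᵢ·tan θᵢ.
Layer 1: θ = 17.40°; offset = 24.0·tan 17.40° = 7.521 m.
Layer 2: sin θ = 1251·sin 17.4°/672 = 0.5567, θ = 33.83°; offset = 24.6·tan 33.83° = 16.485 m.
Layer 3: sin θ = 1568·sin 17.4°/672 = 0.6978, θ = 44.25°; offset = 19.2·tan 44.25° = 18.702 m.
Summing the layer offsets gives 42.709 m.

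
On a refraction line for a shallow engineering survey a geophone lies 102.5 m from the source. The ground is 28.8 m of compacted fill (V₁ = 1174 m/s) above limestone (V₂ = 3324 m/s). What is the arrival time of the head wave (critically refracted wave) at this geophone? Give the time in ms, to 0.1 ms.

76.7 ms

θ_c = arcsin(V₁/V₂) = arcsin(1174/3324) = 20.68°, cos θ_c = 0.9356.
Intercept time tᵢ = 2h cos θ_c / V₁ = 2·28.8·0.9356/1174 = 0.04590 s.
t = x/V₂ + tᵢ = 102.5/3324 + 0.04590 = 0.07674 s.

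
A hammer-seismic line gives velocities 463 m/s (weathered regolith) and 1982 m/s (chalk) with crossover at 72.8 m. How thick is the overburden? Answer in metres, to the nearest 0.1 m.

x_cross = 2h·√((V₂+V₁)/(V₂−V₁)) → h = x_cross / (2·√((V₂+V₁)/(V₂−V₁))).
√((V₂+V₁)/(V₂−V₁)) = √((1982+463)/(1982−463)) = 1.2687.
h = 72.8 / (2·1.2687) = 28.69 m.

28.7 m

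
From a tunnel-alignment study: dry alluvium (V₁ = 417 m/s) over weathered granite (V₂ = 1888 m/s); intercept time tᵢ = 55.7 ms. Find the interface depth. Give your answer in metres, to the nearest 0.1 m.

h = tᵢ·V₁·V₂ / (2·√(V₂²−V₁²)).
√(V₂²−V₁²) = √(1888² − 417²) = 1841.4 m/s.
h = 0.0557 s × 417 × 1888 / (2 × 1841.4) = 11.91 m.

11.9 m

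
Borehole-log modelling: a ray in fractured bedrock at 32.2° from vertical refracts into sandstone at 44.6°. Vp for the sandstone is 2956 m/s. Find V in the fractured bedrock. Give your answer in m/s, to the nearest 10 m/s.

Snell's law: sin 32.2°/V₁ = sin 44.6°/V₂.
V₁ = V₂·sin 32.2°/sin 44.6° = 2956 × 0.7589 = 2243.36 m/s.

2240 m/s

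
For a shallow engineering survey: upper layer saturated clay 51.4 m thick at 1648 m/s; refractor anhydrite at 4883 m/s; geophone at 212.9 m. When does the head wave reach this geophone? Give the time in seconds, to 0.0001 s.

0.1023 s

θ_c = arcsin(V₁/V₂) = arcsin(1648/4883) = 19.72°, cos θ_c = 0.9413.
Intercept time tᵢ = 2h cos θ_c / V₁ = 2·51.4·0.9413/1648 = 0.05872 s.
t = x/V₂ + tᵢ = 212.9/4883 + 0.05872 = 0.10232 s.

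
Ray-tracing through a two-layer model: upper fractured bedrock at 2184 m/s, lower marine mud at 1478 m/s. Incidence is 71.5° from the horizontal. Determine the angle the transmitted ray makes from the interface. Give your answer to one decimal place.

77.6°

Convert to the normal: θ₁ = 90° − 71.5° = 18.5°.
sin θ₁/V₁ = sin θ₂/V₂ ⇒ sin θ₂ = 1478·sin 18.5°/2184 = 1478·0.3173/2184 = 0.2147.
θ₂ = arcsin 0.2147 = 12.40° from the normal.
From the interface: 90° − 12.40° = 77.60°.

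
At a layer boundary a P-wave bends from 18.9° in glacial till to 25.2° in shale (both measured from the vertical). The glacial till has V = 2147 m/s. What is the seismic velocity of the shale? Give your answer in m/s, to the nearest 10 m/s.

2820 m/s

sin 18.9° = 0.3239; sin 25.2° = 0.4258.
V₂ = V₁·(sin θ₂/sin θ₁) = 2147·(0.4258/0.3239) = 2822.16 m/s.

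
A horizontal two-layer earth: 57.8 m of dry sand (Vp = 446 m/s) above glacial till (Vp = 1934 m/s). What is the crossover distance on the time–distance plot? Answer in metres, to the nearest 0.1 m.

θ_c = arcsin(446/1934) = 13.33°, so cos θ_c = 0.9730 and tᵢ = 2h cos θ_c/V₁ = 0.2522 s.
At crossover x/V₁ = x/V₂ + tᵢ ⇒ x = tᵢ/(1/V₁ − 1/V₂) = 0.25221/(2.2422e-03 − 5.1706e-04) = 146.20 m.

146.2 m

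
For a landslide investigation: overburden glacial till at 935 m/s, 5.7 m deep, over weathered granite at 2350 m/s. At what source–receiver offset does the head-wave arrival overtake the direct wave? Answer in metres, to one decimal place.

17.4 m

x_cross = 2h·√((V₂+V₁)/(V₂−V₁)).
(V₂+V₁)/(V₂−V₁) = (2350+935)/(2350−935) = 2.3216; √ = 1.5237.
x_cross = 2·5.7·1.5237 = 17.37 m.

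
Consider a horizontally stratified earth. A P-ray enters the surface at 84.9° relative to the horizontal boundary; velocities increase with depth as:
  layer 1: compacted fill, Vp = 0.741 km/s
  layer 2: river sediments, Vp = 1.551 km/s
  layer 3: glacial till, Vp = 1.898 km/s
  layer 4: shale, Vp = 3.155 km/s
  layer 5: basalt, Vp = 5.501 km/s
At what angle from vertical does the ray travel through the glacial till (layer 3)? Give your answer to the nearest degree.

13°

From the normal: θ₁ = 90° − 84.9° = 5.1°.
Ray parameter p = sin 5.1° / 0.741 = 1.1997e-01 s/km.
sin θ_3 = p·V_3 = 1.1997e-01 × 1.898 = 0.2277.
θ_3 = arcsin 0.2277 = 13.16°.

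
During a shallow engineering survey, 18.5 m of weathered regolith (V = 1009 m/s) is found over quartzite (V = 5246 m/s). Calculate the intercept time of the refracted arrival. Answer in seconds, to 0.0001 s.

0.0360 s

tᵢ = 2h·√(V₂²−V₁²)/(V₁V₂).
√(V₂²−V₁²) = √(5246²−1009²) = 5148.1 m/s.
tᵢ = 2·18.5·5148.1/(1009·5246) = 0.03599 s.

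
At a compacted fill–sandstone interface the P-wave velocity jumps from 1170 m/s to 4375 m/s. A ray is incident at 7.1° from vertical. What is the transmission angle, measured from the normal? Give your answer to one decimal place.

27.5°

Snell's law: sin θ₂ = (V₂/V₁)·sin θ₁ = (4375/1170)·sin 7.1° = 0.4622.
θ₂ = arcsin 0.4622 = 27.53° from the normal.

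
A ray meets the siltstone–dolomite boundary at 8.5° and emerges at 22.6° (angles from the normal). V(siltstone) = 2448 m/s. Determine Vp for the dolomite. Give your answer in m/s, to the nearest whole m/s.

6365 m/s

Snell's law: sin 8.5°/V₁ = sin 22.6°/V₂.
V₂ = V₁·sin 22.6°/sin 8.5° = 2448 × 2.5999 = 6364.65 m/s.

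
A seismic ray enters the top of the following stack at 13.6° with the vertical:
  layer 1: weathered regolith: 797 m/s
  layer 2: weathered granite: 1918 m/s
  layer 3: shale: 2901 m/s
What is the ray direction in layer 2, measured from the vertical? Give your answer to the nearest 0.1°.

34.5°

Ray parameter p = sin 13.6° / 797 = 2.9503e-04 s/m.
sin θ_2 = p·V_2 = 2.9503e-04 × 1918 = 0.5659.
θ_2 = 34.46° from the vertical.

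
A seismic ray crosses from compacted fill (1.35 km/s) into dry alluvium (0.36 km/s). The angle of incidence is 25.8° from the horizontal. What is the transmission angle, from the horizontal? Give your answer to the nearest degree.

76°

Convert to the normal: θ₁ = 90° − 25.8° = 64.2°.
Snell's law: sin θ₂ = (V₂/V₁)·sin θ₁ = (0.36/1.35)·sin 64.2° = 0.2401.
θ₂ = sin⁻¹(0.2401) = 13.89° (from vertical).
From the interface: 90° − 13.89° = 76.11°.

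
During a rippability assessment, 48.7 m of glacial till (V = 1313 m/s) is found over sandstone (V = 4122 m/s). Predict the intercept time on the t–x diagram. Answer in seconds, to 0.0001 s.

θ_c = arcsin(V₁/V₂) = arcsin(1313/4122) = 18.57°; cos θ_c = 0.9479.
tᵢ = 2h·cos θ_c / V₁ = 2·48.7·0.9479 / 1313 = 0.07032 s.

0.0703 s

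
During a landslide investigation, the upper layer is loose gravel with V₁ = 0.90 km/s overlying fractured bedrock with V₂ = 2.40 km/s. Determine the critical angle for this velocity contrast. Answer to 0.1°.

22.0°

Critical incidence: sin θ_c = V₁/V₂ = 0.90/2.40 = 0.3750.
θ_c = arcsin 0.3750 = 22.02°.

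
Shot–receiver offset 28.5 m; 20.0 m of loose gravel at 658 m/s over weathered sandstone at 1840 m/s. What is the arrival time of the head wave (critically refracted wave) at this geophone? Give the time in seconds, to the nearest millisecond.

t = x/V₂ + 2h·√(V₂²−V₁²)/(V₁V₂).
√(V₂²−V₁²) = √(1840²−658²) = 1718.3 m/s; delay term = 2·20.0·1718.3/(658·1840) = 0.05677 s.
t = 28.5/1840 + 0.05677 = 0.07226 s.

0.072 s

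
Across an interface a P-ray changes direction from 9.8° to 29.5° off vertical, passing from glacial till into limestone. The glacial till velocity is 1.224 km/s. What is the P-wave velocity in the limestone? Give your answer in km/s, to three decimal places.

sin 9.8° = 0.1702; sin 29.5° = 0.4924.
V₂ = V₁·(sin θ₂/sin θ₁) = 1.224·(0.4924/0.1702) = 3.541 km/s.

3.541 km/s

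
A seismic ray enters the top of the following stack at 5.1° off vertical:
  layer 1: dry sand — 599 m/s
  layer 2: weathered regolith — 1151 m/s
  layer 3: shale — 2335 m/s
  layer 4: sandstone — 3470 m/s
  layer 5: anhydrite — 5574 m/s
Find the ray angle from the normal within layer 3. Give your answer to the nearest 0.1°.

Ray parameter p = sin 5.1° / 599 = 1.4840e-04 s/m.
sin θ_3 = p·V_3 = 1.4840e-04 × 2335 = 0.3465.
θ_3 = 20.27° from the vertical.

20.3°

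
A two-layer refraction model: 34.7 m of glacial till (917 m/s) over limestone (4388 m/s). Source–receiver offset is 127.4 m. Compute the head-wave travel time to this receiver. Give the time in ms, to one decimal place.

θ_c = arcsin(V₁/V₂) = arcsin(917/4388) = 12.06°, cos θ_c = 0.9779.
Intercept time tᵢ = 2h cos θ_c / V₁ = 2·34.7·0.9779/917 = 0.07401 s.
t = x/V₂ + tᵢ = 127.4/4388 + 0.07401 = 0.10304 s.

103.0 ms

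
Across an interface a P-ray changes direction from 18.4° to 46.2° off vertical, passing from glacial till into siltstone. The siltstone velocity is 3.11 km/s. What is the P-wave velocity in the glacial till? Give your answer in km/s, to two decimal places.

1.36 km/s

Snell's law: sin 18.4°/V₁ = sin 46.2°/V₂.
V₁ = V₂·sin 18.4°/sin 46.2° = 3.11 × 0.4373 = 1.36 km/s.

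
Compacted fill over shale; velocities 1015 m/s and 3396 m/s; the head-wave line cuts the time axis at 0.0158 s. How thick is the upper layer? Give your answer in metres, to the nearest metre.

8 m

h = tᵢ·V₁·V₂ / (2·√(V₂²−V₁²)).
√(V₂²−V₁²) = √(3396² − 1015²) = 3240.8 m/s.
h = 0.0158 s × 1015 × 3396 / (2 × 3240.8) = 8.40 m.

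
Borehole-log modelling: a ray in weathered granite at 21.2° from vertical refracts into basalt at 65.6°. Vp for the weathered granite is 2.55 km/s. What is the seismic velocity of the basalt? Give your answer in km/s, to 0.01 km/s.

6.42 km/s

sin 21.2° = 0.3616; sin 65.6° = 0.9107.
V₂ = V₁·(sin θ₂/sin θ₁) = 2.55·(0.9107/0.3616) = 6.42 km/s.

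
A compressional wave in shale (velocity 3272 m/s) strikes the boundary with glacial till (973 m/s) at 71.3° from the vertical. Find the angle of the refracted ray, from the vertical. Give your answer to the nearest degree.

Snell's law: sin θ₂ = (V₂/V₁)·sin θ₁ = (973/3272)·sin 71.3° = 0.2817.
θ₂ = arcsin 0.2817 = 16.36° from the normal.

16°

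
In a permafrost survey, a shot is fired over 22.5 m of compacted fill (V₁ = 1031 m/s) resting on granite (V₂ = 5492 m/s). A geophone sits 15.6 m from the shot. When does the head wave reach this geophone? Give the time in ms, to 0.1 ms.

45.7 ms

t = x/V₂ + 2h·√(V₂²−V₁²)/(V₁V₂).
√(V₂²−V₁²) = √(5492²−1031²) = 5394.4 m/s; delay term = 2·22.5·5394.4/(1031·5492) = 0.04287 s.
t = 15.6/5492 + 0.04287 = 0.04571 s.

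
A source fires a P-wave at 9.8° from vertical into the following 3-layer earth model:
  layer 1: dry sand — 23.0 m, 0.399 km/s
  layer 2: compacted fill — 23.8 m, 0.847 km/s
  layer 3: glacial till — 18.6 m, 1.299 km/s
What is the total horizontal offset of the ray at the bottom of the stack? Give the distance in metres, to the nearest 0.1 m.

p = sin θ₁/V₁ = sin 9.8°/0.399 = 4.2659e-01 s/km is conserved through the stack.
Layer 1: θ = 9.80°; offset = 23.0·tan 9.80° = 3.973 m.
Layer 2: sin θ = p·0.847 = 0.3613 → θ = 21.18°; offset = 23.8·tan 21.18° = 9.223 m.
Layer 3: sin θ = p·1.299 = 0.5541 → θ = 33.65°; offset = 18.6·tan 33.65° = 12.382 m.
Σ offsets = 25.577 m.

25.6 m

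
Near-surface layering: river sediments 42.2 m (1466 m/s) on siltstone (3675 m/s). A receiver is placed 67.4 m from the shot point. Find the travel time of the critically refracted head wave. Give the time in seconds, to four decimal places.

0.0711 s

θ_c = arcsin(V₁/V₂) = arcsin(1466/3675) = 23.51°, cos θ_c = 0.9170.
Intercept time tᵢ = 2h cos θ_c / V₁ = 2·42.2·0.9170/1466 = 0.05279 s.
t = x/V₂ + tᵢ = 67.4/3675 + 0.05279 = 0.07113 s.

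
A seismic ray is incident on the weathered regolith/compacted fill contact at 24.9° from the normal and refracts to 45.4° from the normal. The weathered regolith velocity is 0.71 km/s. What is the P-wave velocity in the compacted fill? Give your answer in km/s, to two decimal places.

Snell's law: sin 24.9°/V₁ = sin 45.4°/V₂.
V₂ = V₁·sin 45.4°/sin 24.9° = 0.71 × 1.6911 = 1.20 km/s.

1.20 km/s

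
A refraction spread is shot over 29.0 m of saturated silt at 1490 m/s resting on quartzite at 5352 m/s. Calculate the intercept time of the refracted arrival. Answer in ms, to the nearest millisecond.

tᵢ = 2h·√(V₂²−V₁²)/(V₁V₂).
√(V₂²−V₁²) = √(5352²−1490²) = 5140.4 m/s.
tᵢ = 2·29.0·5140.4/(1490·5352) = 0.03739 s.

37 ms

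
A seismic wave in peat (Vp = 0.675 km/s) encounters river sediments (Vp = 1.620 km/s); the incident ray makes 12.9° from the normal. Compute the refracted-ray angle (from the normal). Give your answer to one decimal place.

sin θ₁/V₁ = sin θ₂/V₂ ⇒ sin θ₂ = 1.620·sin 12.9°/0.675 = 1.620·0.2233/0.675 = 0.5358.
θ₂ = sin⁻¹(0.5358) = 32.40° (from vertical).

32.4°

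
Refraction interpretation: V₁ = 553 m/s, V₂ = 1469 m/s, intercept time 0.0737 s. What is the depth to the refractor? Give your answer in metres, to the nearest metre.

h = tᵢ·V₁·V₂ / (2·√(V₂²−V₁²)).
√(V₂²−V₁²) = √(1469² − 553²) = 1360.9 m/s.
h = 0.0737 s × 553 × 1469 / (2 × 1360.9) = 22.00 m.

22 m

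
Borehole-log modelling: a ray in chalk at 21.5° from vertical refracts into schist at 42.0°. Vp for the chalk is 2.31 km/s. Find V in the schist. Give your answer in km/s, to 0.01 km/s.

sin 21.5° = 0.3665; sin 42.0° = 0.6691.
V₂ = V₁·(sin θ₂/sin θ₁) = 2.31·(0.6691/0.3665) = 4.22 km/s.

4.22 km/s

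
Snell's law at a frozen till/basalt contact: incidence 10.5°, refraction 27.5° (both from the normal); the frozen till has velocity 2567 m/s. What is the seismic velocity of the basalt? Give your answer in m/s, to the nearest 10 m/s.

sin 10.5° = 0.1822; sin 27.5° = 0.4617.
V₂ = V₁·(sin θ₂/sin θ₁) = 2567·(0.4617/0.1822) = 6504.27 m/s.

6500 m/s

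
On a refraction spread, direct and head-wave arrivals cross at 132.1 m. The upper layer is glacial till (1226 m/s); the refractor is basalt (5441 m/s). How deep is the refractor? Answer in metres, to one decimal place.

52.5 m

x_cross = 2h·√((V₂+V₁)/(V₂−V₁)) → h = x_cross / (2·√((V₂+V₁)/(V₂−V₁))).
√((V₂+V₁)/(V₂−V₁)) = √((5441+1226)/(5441−1226)) = 1.2577.
h = 132.1 / (2·1.2577) = 52.52 m.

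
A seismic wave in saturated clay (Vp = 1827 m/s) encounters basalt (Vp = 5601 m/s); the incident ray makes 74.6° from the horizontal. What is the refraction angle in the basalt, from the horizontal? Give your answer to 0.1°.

Convert to the normal: θ₁ = 90° − 74.6° = 15.4°.
Snell's law: sin θ₂ = (V₂/V₁)·sin θ₁ = (5601/1827)·sin 15.4° = 0.8141.
θ₂ = arcsin 0.8141 = 54.50° from the normal.
From the interface: 90° − 54.50° = 35.50°.

35.5°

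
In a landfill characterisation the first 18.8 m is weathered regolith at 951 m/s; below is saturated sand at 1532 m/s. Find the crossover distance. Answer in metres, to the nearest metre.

78 m

x_cross = 2h·√((V₂+V₁)/(V₂−V₁)).
(V₂+V₁)/(V₂−V₁) = (1532+951)/(1532−951) = 4.2737; √ = 2.0673.
x_cross = 2·18.8·2.0673 = 77.73 m.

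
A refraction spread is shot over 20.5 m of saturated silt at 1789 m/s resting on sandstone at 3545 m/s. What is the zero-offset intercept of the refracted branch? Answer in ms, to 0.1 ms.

19.8 ms

θ_c = arcsin(V₁/V₂) = arcsin(1789/3545) = 30.31°; cos θ_c = 0.8633.
tᵢ = 2h·cos θ_c / V₁ = 2·20.5·0.8633 / 1789 = 0.01979 s.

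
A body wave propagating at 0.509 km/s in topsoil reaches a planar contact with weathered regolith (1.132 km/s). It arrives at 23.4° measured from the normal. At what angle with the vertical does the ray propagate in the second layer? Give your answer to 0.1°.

62.0°

Snell's law: sin θ₂ = (V₂/V₁)·sin θ₁ = (1.132/0.509)·sin 23.4° = 0.8832.
θ₂ = arcsin 0.8832 = 62.04° from the normal.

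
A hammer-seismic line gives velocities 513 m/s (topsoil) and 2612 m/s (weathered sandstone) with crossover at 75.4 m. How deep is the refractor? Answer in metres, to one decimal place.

30.9 m

x_cross = 2h·√((V₂+V₁)/(V₂−V₁)) → h = x_cross / (2·√((V₂+V₁)/(V₂−V₁))).
√((V₂+V₁)/(V₂−V₁)) = √((2612+513)/(2612−513)) = 1.2202.
h = 75.4 / (2·1.2202) = 30.90 m.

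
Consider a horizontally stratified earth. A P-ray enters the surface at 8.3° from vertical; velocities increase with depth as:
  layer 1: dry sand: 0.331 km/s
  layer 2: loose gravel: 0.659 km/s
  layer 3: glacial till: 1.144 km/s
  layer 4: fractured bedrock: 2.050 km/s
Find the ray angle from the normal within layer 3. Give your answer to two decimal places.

Ray parameter p = sin 8.3° / 0.331 = 4.3612e-01 s/km.
sin θ_3 = p·V_3 = 4.3612e-01 × 1.144 = 0.4989.
θ_3 = 29.93° from the vertical.

29.93°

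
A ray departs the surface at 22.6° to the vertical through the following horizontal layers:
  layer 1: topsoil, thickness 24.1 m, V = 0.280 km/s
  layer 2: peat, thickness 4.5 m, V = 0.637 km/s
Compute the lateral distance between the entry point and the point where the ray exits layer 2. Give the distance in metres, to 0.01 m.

18.14 m

p = sin θ₁/V₁ = sin 22.6°/0.280 = 1.3725e+00 s/km is conserved through the stack.
Layer 1: θ = 22.60°; offset = 24.1·tan 22.60° = 10.0319 m.
Layer 2: sin θ = p·0.637 = 0.8743 → θ = 60.96°; offset = 4.5·tan 60.96° = 8.1045 m.
Summing the layer offsets gives 18.1364 m.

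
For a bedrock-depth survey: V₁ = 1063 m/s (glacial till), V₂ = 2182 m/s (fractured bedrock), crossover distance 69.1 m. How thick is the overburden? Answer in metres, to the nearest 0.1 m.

x_cross = 2h·√((V₂+V₁)/(V₂−V₁)) → h = x_cross / (2·√((V₂+V₁)/(V₂−V₁))).
√((V₂+V₁)/(V₂−V₁)) = √((2182+1063)/(2182−1063)) = 1.7029.
h = 69.1 / (2·1.7029) = 20.29 m.

20.3 m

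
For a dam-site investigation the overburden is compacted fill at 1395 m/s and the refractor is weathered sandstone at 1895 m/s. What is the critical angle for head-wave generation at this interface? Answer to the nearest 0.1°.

47.4°

At critical incidence the refracted ray runs along the interface (θ₂ = 90°), so sin θ_c = V₁/V₂.
θ_c = arcsin(1395/1895) = arcsin 0.7361 = 47.40°.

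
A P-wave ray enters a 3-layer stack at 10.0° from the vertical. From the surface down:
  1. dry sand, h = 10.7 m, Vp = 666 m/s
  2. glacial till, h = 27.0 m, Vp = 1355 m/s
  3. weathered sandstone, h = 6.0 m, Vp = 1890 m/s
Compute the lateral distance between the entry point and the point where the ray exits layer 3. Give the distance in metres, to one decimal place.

15.5 m

Ray parameter p = sin 10.0° / 666 m/s = 2.6073e-04 s/m.
Layer 1: θ = 10.00°; offset = 10.7·tan 10.00° = 1.887 m.
Layer 2: sin θ = p·1355 = 0.3533 → θ = 20.69°; offset = 27.0·tan 20.69° = 10.196 m.
Layer 3: sin θ = p·1890 = 0.4928 → θ = 29.52°; offset = 6.0·tan 29.52° = 3.398 m.
Σ offsets = 15.481 m.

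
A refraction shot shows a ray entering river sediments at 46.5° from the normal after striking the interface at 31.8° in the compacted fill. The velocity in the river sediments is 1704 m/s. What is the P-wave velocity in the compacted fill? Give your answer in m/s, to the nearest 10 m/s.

1240 m/s

sin 31.8° = 0.5270; sin 46.5° = 0.7254.
V₁ = V₂·(sin θ₁/sin θ₂) = 1704·(0.5270/0.7254) = 1237.89 m/s.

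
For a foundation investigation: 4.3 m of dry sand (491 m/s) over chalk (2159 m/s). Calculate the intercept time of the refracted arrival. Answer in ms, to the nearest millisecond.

17 ms

tᵢ = 2h·√(V₂²−V₁²)/(V₁V₂).
√(V₂²−V₁²) = √(2159²−491²) = 2102.4 m/s.
tᵢ = 2·4.3·2102.4/(491·2159) = 0.01706 s.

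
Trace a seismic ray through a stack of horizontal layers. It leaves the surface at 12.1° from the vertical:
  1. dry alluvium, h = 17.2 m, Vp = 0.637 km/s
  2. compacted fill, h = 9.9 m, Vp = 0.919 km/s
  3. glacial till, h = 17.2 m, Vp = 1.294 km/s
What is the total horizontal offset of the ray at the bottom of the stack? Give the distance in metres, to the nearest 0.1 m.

14.9 m

p = sin θ₁/V₁ = sin 12.1°/0.637 = 3.2907e-01 s/km is conserved through the stack.
Layer 1: θ = 12.10°; offset = 17.2·tan 12.10° = 3.687 m.
Layer 2: sin θ = p·0.919 = 0.3024 → θ = 17.60°; offset = 9.9·tan 17.60° = 3.141 m.
Layer 3: sin θ = p·1.294 = 0.4258 → θ = 25.20°; offset = 17.2·tan 25.20° = 8.095 m.
Σ offsets = 14.923 m.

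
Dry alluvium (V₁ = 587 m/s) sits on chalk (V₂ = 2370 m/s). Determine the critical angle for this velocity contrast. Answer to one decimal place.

Critical incidence: sin θ_c = V₁/V₂ = 587/2370 = 0.2477.
θ_c = arcsin 0.2477 = 14.34°.

14.3°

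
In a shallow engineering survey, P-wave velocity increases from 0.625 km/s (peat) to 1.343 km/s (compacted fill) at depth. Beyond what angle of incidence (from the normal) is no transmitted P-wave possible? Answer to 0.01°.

Critical incidence: sin θ_c = V₁/V₂ = 0.625/1.343 = 0.4654.
θ_c = arcsin 0.4654 = 27.73°.

27.73°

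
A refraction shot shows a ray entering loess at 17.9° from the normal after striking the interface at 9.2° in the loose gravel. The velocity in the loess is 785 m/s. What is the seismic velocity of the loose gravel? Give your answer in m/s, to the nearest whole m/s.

Snell's law: sin 9.2°/V₁ = sin 17.9°/V₂.
V₁ = V₂·sin 9.2°/sin 17.9° = 785 × 0.5202 = 408.34 m/s.

408 m/s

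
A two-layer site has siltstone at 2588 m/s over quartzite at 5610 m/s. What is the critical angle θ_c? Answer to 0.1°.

Critical incidence: sin θ_c = V₁/V₂ = 2588/5610 = 0.4613.
θ_c = arcsin 0.4613 = 27.47°.

27.5°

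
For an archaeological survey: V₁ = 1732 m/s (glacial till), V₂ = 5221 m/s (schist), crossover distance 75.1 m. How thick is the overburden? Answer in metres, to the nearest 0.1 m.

x_cross = 2h·√((V₂+V₁)/(V₂−V₁)) → h = x_cross / (2·√((V₂+V₁)/(V₂−V₁))).
√((V₂+V₁)/(V₂−V₁)) = √((5221+1732)/(5221−1732)) = 1.4117.
h = 75.1 / (2·1.4117) = 26.60 m.

26.6 m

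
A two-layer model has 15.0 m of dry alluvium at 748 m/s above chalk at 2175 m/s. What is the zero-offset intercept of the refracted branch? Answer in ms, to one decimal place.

tᵢ = 2h·√(V₂²−V₁²)/(V₁V₂).
√(V₂²−V₁²) = √(2175²−748²) = 2042.3 m/s.
tᵢ = 2·15.0·2042.3/(748·2175) = 0.03766 s.

37.7 ms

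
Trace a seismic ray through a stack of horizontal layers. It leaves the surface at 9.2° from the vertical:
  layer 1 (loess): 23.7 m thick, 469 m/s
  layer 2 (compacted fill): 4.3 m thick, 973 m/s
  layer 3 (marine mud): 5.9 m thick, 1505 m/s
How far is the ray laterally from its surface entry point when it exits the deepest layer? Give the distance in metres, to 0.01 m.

8.88 m

Apply Snell's law at each interface; in layer i the horizontal offset is hᵢ·tan θᵢ.
Layer 1: θ = 9.20°; offset = 23.7·tan 9.20° = 3.8386 m.
Layer 2: sin θ = 973·sin 9.2°/469 = 0.3317, θ = 19.37°; offset = 4.3·tan 19.37° = 1.5119 m.
Layer 3: sin θ = 1505·sin 9.2°/469 = 0.5131, θ = 30.87°; offset = 5.9·tan 30.87° = 3.5265 m.
Σ offsets = 8.8769 m.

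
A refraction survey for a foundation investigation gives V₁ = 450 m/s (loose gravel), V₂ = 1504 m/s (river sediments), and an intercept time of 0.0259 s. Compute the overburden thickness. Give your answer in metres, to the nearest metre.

h = tᵢ·V₁·V₂ / (2·√(V₂²−V₁²)).
√(V₂²−V₁²) = √(1504² − 450²) = 1435.1 m/s.
h = 0.0259 s × 450 × 1504 / (2 × 1435.1) = 6.11 m.

6 m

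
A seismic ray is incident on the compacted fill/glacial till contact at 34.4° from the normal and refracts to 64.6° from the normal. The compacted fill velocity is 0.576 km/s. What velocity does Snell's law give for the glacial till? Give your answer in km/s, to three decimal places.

Snell's law: sin 34.4°/V₁ = sin 64.6°/V₂.
V₂ = V₁·sin 64.6°/sin 34.4° = 0.576 × 1.5989 = 0.921 km/s.

0.921 km/s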